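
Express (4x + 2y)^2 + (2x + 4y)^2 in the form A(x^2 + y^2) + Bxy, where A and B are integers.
20(x^2 + y^2) + 32xy

Expanding: (4x + 2y)^2 = 16x^2 + 16xy + 4y^2
(2x + 4y)^2 = 4x^2 + 16xy + 16y^2
Sum = (16+4)(x^2+y^2) + 32xy = 20(x^2 + y^2) + 32xy
This is symmetric in x and y.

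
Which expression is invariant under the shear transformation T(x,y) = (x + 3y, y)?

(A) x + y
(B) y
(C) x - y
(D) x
B

Under the shear T(x,y) = (x + 3y, y):
Substitute the transformed coordinates into each option and compare with the original:
(A) x + y  ->  (x + 3y) + (y) = x + 4y   [differs from x + y: not invariant]
(B) y  ->  (y) = y   [equals y: invariant]
(C) x - y  ->  (x + 3y) - (y) = x + 2y   [differs from x - y: not invariant]
(D) x  ->  (x + 3y) = x + 3y   [differs from x: not invariant]

Only option (B), y, is unchanged by the transformation.
A horizontal shear moves points parallel to the x-axis, so the y-coordinate (and any function of y alone) is unchanged.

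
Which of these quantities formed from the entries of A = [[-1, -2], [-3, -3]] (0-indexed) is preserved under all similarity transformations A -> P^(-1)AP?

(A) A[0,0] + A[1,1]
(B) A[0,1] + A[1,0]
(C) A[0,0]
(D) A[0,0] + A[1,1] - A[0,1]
A

A[0,0] + A[1,1] is the trace of A. By the cyclic property of the trace, tr(P^(-1)AP) = tr(APP^(-1)) = tr(A), so it is the same for every matrix similar to A.

The other combinations are not similarity invariants. For example, take P = [[1, 1], [0, 1]] (det P = 1), so P^(-1) = [[1, -1], [0, 1]] and
B = P^(-1)AP = [[2, 3], [-3, -6]].
Evaluating each option on A and on B:
(A) A[0,0] + A[1,1]: -4 for A, -4 for B -> unchanged
(B) A[0,1] + A[1,0]: -5 for A, 0 for B -> changes
(C) A[0,0]: -1 for A, 2 for B -> changes
(D) A[0,0] + A[1,1] - A[0,1]: -2 for A, -7 for B -> changes

Only (A) A[0,0] + A[1,1] = -4 survives (and it does so for every P, not just this one), so it is the invariant.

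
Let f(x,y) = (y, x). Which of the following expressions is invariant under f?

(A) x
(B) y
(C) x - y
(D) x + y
D

For f(x,y) = (y, x):
After applying f: x' = y, y' = x. So x' + y' = y + x = x + y.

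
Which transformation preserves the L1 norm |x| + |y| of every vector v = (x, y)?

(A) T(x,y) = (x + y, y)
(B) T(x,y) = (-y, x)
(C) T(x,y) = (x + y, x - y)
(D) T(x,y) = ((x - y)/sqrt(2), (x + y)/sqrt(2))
B

A transformation preserves a norm if ||T(v)|| = ||v|| for every v; a single vector where the norm changes rules an option out.

(A) T(x,y) = (x + y, y): v = (0, 1) has norm |0| + |1| = 1, but T(v) = (1, 1) has norm 2 -- not preserved.
(B) T(x,y) = (-y, x): preserves the norm -- it only permutes the coordinates and/or flips signs, which leaves |x| + |y| unchanged.
(C) T(x,y) = (x + y, x - y): v = (1, 0) has norm |1| + |0| = 1, but T(v) = (1, 1) has norm 2 -- not preserved.
(D) T(x,y) = ((x - y)/sqrt(2), (x + y)/sqrt(2)): v = (1, 0) has norm |1| + |0| = 1, but T(v) = (sqrt(2)/2, sqrt(2)/2) has norm sqrt(2) -- not preserved.

Therefore the answer is (B).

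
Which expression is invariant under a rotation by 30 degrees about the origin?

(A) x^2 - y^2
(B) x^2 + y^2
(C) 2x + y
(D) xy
B

A rotation by 30 degrees sends (x, y) to (sqrt(3)x/2 - y/2, x/2 + sqrt(3)y/2).
Substitute the transformed coordinates into each option and compare with the original:
(A) x^2 - y^2  ->  (sqrt(3)x/2 - y/2)^2 - (x/2 + sqrt(3)y/2)^2 = x^2/2 - sqrt(3)xy - y^2/2   [differs from x^2 - y^2: not invariant]
(B) x^2 + y^2  ->  (sqrt(3)x/2 - y/2)^2 + (x/2 + sqrt(3)y/2)^2 = x^2 + y^2   [equals x^2 + y^2: invariant]
(C) 2x + y  ->  2(sqrt(3)x/2 - y/2) + (x/2 + sqrt(3)y/2) = x/2 + sqrt(3)x - y + sqrt(3)y/2   [differs from 2x + y: not invariant]
(D) xy  ->  (sqrt(3)x/2 - y/2)(x/2 + sqrt(3)y/2) = sqrt(3)x^2/4 + xy/2 - sqrt(3)y^2/4   [differs from xy: not invariant]

Only option (B), x^2 + y^2, is unchanged by the transformation.
Geometrically, x^2 + y^2 is the squared distance from the origin, which every rotation about the origin preserves.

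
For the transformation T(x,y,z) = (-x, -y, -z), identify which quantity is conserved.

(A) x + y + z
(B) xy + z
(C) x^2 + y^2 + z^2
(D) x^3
C

Apply T(x,y,z) = (-x, -y, -z) to each option, i.e. replace (x, y, z) by the transformed coordinates.
Substitute the transformed coordinates into each option and compare with the original:
(A) x + y + z  ->  (-x) + (-y) + (-z) = -x - y - z   [differs from x + y + z: not invariant]
(B) xy + z  ->  (-x)(-y) + (-z) = xy - z   [differs from xy + z: not invariant]
(C) x^2 + y^2 + z^2  ->  (-x)^2 + (-y)^2 + (-z)^2 = x^2 + y^2 + z^2   [equals x^2 + y^2 + z^2: invariant]
(D) x^3  ->  (-x)^3 = -x^3   [differs from x^3: not invariant]

Only option (C), x^2 + y^2 + z^2, is unchanged by the transformation.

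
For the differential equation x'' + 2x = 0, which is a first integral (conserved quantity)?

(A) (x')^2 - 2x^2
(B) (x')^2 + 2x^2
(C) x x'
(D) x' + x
B

A first integral I satisfies dI/dt = 0 along every solution. Differentiate each option and use the equation of motion:
(A) d/dt[(x')^2 - 2x^2] = 2x'x'' - 4x x' = -8x x', not identically 0
(B) d/dt[(x')^2 + 2x^2] = 2x'x'' + 4x x' = 2x'(-2x) + 4x x' = 0
(C) d/dt[x x'] = (x')^2 + x x'' = (x')^2 - 2x^2, not identically 0
(D) d/dt[x' + x] = x'' + x' = -2x + x', not identically 0

Only (B) has zero time-derivative. So the energy-like quantity (x')^2 + 2x^2 is the first integral.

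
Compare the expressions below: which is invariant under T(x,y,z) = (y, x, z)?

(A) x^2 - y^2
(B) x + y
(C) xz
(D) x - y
B

Apply T(x,y,z) = (y, x, z) to each option, i.e. replace (x, y, z) by the transformed coordinates.
Substitute the transformed coordinates into each option and compare with the original:
(A) x^2 - y^2  ->  (y)^2 - (x)^2 = -x^2 + y^2   [differs from x^2 - y^2: not invariant]
(B) x + y  ->  (y) + (x) = x + y   [equals x + y: invariant]
(C) xz  ->  (y)(z) = yz   [differs from xz: not invariant]
(D) x - y  ->  (y) - (x) = -x + y   [differs from x - y: not invariant]

Only option (B), x + y, is unchanged by the transformation.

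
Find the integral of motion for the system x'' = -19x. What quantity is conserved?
E = (x')^2 + 19x^2

Multiply the equation by x':
x' * x'' = -19x * x'
The left side is d/dt[(x')^2/2] and the right side is d/dt[-19x^2/2], so
d/dt[(x')^2/2 + 19x^2/2] = 0, i.e. (x')^2/2 + 19x^2/2 = constant.
Multiplying by 2, the integral of motion is E = (x')^2 + 19x^2.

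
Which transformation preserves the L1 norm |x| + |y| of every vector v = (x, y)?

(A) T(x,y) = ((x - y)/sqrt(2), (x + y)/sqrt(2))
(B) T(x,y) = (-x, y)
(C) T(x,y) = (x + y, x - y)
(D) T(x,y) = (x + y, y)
B

A transformation preserves a norm if ||T(v)|| = ||v|| for every v; a single vector where the norm changes rules an option out.

(A) T(x,y) = ((x - y)/sqrt(2), (x + y)/sqrt(2)): v = (1, 0) has norm |1| + |0| = 1, but T(v) = (sqrt(2)/2, sqrt(2)/2) has norm sqrt(2) -- not preserved.
(B) T(x,y) = (-x, y): preserves the norm -- it only permutes the coordinates and/or flips signs, which leaves |x| + |y| unchanged.
(C) T(x,y) = (x + y, x - y): v = (1, 0) has norm |1| + |0| = 1, but T(v) = (1, 1) has norm 2 -- not preserved.
(D) T(x,y) = (x + y, y): v = (0, 1) has norm |0| + |1| = 1, but T(v) = (1, 1) has norm 2 -- not preserved.

Therefore the answer is (B).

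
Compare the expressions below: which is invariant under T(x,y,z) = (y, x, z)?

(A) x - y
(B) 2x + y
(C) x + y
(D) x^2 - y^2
C

Apply T(x,y,z) = (y, x, z) to each option, i.e. replace (x, y, z) by the transformed coordinates.
Substitute the transformed coordinates into each option and compare with the original:
(A) x - y  ->  (y) - (x) = -x + y   [differs from x - y: not invariant]
(B) 2x + y  ->  2(y) + (x) = x + 2y   [differs from 2x + y: not invariant]
(C) x + y  ->  (y) + (x) = x + y   [equals x + y: invariant]
(D) x^2 - y^2  ->  (y)^2 - (x)^2 = -x^2 + y^2   [differs from x^2 - y^2: not invariant]

Only option (C), x + y, is unchanged by the transformation.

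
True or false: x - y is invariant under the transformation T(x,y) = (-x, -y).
False

Substitute T(x,y) = (-x, -y) into the expression and compare with the original.

Original: x - y
After applying T: (-x) - (-y) = -x + y

This differs from the original x - y (difference: -2x + 2y), so the expression is NOT invariant.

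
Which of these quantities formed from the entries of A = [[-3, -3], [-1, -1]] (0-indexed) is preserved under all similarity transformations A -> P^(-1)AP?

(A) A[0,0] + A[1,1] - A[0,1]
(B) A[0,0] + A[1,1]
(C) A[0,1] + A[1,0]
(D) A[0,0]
B

A[0,0] + A[1,1] is the trace of A. By the cyclic property of the trace, tr(P^(-1)AP) = tr(APP^(-1)) = tr(A), so it is the same for every matrix similar to A.

The other combinations are not similarity invariants. For example, take P = [[2, 1], [1, 1]] (det P = 1), so P^(-1) = [[1, -1], [-1, 2]] and
B = P^(-1)AP = [[-6, -4], [3, 2]].
Evaluating each option on A and on B:
(A) A[0,0] + A[1,1] - A[0,1]: -1 for A, 0 for B -> changes
(B) A[0,0] + A[1,1]: -4 for A, -4 for B -> unchanged
(C) A[0,1] + A[1,0]: -4 for A, -1 for B -> changes
(D) A[0,0]: -3 for A, -6 for B -> changes

Only (B) A[0,0] + A[1,1] = -4 survives (and it does so for every P, not just this one), so it is the invariant.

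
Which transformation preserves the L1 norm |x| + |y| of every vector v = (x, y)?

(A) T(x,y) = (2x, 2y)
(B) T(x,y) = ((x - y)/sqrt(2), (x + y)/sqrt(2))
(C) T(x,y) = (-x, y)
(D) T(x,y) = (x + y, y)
C

A transformation preserves a norm if ||T(v)|| = ||v|| for every v; a single vector where the norm changes rules an option out.

(A) T(x,y) = (2x, 2y): v = (1, 0) has norm |1| + |0| = 1, but T(v) = (2, 0) has norm 2 -- not preserved.
(B) T(x,y) = ((x - y)/sqrt(2), (x + y)/sqrt(2)): v = (1, 0) has norm |1| + |0| = 1, but T(v) = (sqrt(2)/2, sqrt(2)/2) has norm sqrt(2) -- not preserved.
(C) T(x,y) = (-x, y): preserves the norm -- it only permutes the coordinates and/or flips signs, which leaves |x| + |y| unchanged.
(D) T(x,y) = (x + y, y): v = (0, 1) has norm |0| + |1| = 1, but T(v) = (1, 1) has norm 2 -- not preserved.

Therefore the answer is (C).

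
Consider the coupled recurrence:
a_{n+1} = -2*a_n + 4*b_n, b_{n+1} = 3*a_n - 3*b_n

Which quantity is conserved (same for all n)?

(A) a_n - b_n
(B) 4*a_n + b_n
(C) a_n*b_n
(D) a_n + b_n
D

Replace a_n by a_{n+1} = -2*a_n + 4*b_n and b_n by b_{n+1} = 3*a_n - 3*b_n in each option and simplify:
(A) a_n - b_n  ->  (-2*a_n + 4*b_n) - (3*a_n - 3*b_n) = -5*a_n + 7*b_n   [not conserved]
(B) 4*a_n + b_n  ->  4*(-2*a_n + 4*b_n) + (3*a_n - 3*b_n) = -5*a_n + 13*b_n   [not conserved]
(C) a_n*b_n  ->  (-2*a_n + 4*b_n)*(3*a_n - 3*b_n) = -6*a_n^2 + 18*a_n*b_n - 12*b_n^2   [not conserved]
(D) a_n + b_n  ->  (-2*a_n + 4*b_n) + (3*a_n - 3*b_n) = a_n + b_n   [conserved]

Only (D) a_n + b_n returns to itself after one step, so it is the conserved quantity.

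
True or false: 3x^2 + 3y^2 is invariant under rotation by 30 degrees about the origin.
True

Applying rotation by 30 degrees: x' = x*cos(30 degrees) - y*sin(30 degrees) = sqrt(3)x/2 - y/2, y' = x*sin(30 degrees) + y*cos(30 degrees) = x/2 + sqrt(3)y/2

Substituting into 3x^2 + 3y^2:
3(sqrt(3)x/2 - y/2)^2 + 3(x/2 + sqrt(3)y/2)^2
= 3x^2 + 3y^2

This equals the original expression 3x^2 + 3y^2, so it IS invariant.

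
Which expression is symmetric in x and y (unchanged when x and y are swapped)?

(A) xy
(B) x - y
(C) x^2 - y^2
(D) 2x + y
A

A symmetric expression is unchanged when the variables are permuted; here the transformation to test is the swap (x, y) -> (y, x).
Substitute the transformed coordinates into each option and compare with the original:
(A) xy  ->  (y)(x) = xy   [equals xy: invariant]
(B) x - y  ->  (y) - (x) = -x + y   [differs from x - y: not invariant]
(C) x^2 - y^2  ->  (y)^2 - (x)^2 = -x^2 + y^2   [differs from x^2 - y^2: not invariant]
(D) 2x + y  ->  2(y) + (x) = x + 2y   [differs from 2x + y: not invariant]

Only option (A), xy, is unchanged by the transformation.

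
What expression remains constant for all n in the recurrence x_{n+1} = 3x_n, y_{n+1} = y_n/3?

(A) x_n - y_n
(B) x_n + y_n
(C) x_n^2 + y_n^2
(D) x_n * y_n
D

For the recurrence x_{n+1} = 3x_n, y_{n+1} = y_n/3:

x_{n+1} * y_{n+1} = (3x_n) * (y_n/3) = x_n * y_n
The product is conserved.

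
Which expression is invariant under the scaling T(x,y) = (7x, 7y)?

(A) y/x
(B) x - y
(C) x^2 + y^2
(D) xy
A

Under the uniform scaling T(x,y) = (7x, 7y):
Substitute the transformed coordinates into each option and compare with the original:
(A) y/x  ->  (7y)/(7x) = y/x   [equals y/x: invariant]
(B) x - y  ->  (7x) - (7y) = 7x - 7y   [differs from x - y: not invariant]
(C) x^2 + y^2  ->  (7x)^2 + (7y)^2 = 49x^2 + 49y^2   [differs from x^2 + y^2: not invariant]
(D) xy  ->  (7x)(7y) = 49xy   [differs from xy: not invariant]

Only option (A), y/x, is unchanged by the transformation.
The common factor 7 cancels in a ratio of coordinates, while sums, products and sums of squares pick up factors of 7 or 49.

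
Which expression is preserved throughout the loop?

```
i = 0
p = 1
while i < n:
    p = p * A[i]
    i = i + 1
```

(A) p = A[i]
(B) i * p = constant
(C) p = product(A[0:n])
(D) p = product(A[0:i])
D

A loop invariant must hold before the first iteration and be re-established by every execution of the body.

(D) p = product(A[0:i]): Initially i = 0 and p = 1 = product of the empty slice A[0:0]. If p = product(A[0:i]) holds at the top of an iteration, the body sets p to product(A[0:i]) * A[i] = product(A[0:i+1]) and then i to i+1, so the property is restored. At exit i = n, giving p = product(A[0:n]).

The other options fail:
(A) p = A[i]: after the first iteration p = A[0] but i = 1; in general p is a product of several elements, not a single one.
(B) i * p = constant: initially i * p = 0, but after one iteration it is 1 * A[0], which is nonzero in general.
(C) p = product(A[0:n]): false before the loop (p = 1, not the full product) -- it only becomes true at exit.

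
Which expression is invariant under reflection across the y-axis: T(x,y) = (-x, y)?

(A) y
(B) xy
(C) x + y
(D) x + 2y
A

The map is reflection across the y-axis: T(x,y) = (-x, y).
Substitute the transformed coordinates into each option and compare with the original:
(A) y  ->  (y) = y   [equals y: invariant]
(B) xy  ->  (-x)(y) = -xy   [differs from xy: not invariant]
(C) x + y  ->  (-x) + (y) = -x + y   [differs from x + y: not invariant]
(D) x + 2y  ->  (-x) + 2(y) = -x + 2y   [differs from x + 2y: not invariant]

Only option (A), y, is unchanged by the transformation.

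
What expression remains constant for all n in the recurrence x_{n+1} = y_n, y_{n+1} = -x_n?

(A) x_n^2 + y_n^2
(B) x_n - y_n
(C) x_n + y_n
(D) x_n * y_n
A

For the recurrence x_{n+1} = y_n, y_{n+1} = -x_n:

x_{n+1}^2 + y_{n+1}^2 = y_n^2 + (-x_n)^2 = x_n^2 + y_n^2
The sum of squares is conserved (like energy in a harmonic oscillator).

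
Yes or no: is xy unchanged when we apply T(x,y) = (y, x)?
Yes

Substitute T(x,y) = (y, x) into the expression and compare with the original.

Original: xy
After applying T: (y)(x) = xy

This is identical to the original xy, so the expression is invariant.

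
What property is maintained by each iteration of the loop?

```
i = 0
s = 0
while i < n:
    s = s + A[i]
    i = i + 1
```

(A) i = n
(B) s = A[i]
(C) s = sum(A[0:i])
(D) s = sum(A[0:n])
C

A loop invariant must hold before the first iteration and be re-established by every execution of the body.

(C) s = sum(A[0:i]): Initially i = 0 and s = 0 = sum of the empty slice A[0:0]. If s = sum(A[0:i]) holds at the top of an iteration, the body sets s to sum(A[0:i]) + A[i] = sum(A[0:i+1]) and then i to i+1, so s = sum(A[0:i]) holds again. At exit i = n, giving s = sum(A[0:n]).

The other options fail:
(A) i = n: false initially (i = 0); it is the exit condition, not an invariant.
(B) s = A[i]: after the first iteration s = A[0] but i = 1, so s = A[i] compares s with the wrong element (and fails in general).
(D) s = sum(A[0:n]): false before the loop (s = 0, not the full sum) -- it only becomes true at exit.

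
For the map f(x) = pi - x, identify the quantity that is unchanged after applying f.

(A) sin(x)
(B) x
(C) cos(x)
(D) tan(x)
A

For f(x) = pi - x:
sin(pi - x) = sin(x), so sine is invariant under this transformation.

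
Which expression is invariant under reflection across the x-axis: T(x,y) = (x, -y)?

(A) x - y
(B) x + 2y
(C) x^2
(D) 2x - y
C

The map is reflection across the x-axis: T(x,y) = (x, -y).
Substitute the transformed coordinates into each option and compare with the original:
(A) x - y  ->  (x) - (-y) = x + y   [differs from x - y: not invariant]
(B) x + 2y  ->  (x) + 2(-y) = x - 2y   [differs from x + 2y: not invariant]
(C) x^2  ->  (x)^2 = x^2   [equals x^2: invariant]
(D) 2x - y  ->  2(x) - (-y) = 2x + y   [differs from 2x - y: not invariant]

Only option (C), x^2, is unchanged by the transformation.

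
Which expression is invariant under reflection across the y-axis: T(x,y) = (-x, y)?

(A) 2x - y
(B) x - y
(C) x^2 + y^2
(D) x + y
C

The map is reflection across the y-axis: T(x,y) = (-x, y).
Substitute the transformed coordinates into each option and compare with the original:
(A) 2x - y  ->  2(-x) - (y) = -2x - y   [differs from 2x - y: not invariant]
(B) x - y  ->  (-x) - (y) = -x - y   [differs from x - y: not invariant]
(C) x^2 + y^2  ->  (-x)^2 + (y)^2 = x^2 + y^2   [equals x^2 + y^2: invariant]
(D) x + y  ->  (-x) + (y) = -x + y   [differs from x + y: not invariant]

Only option (C), x^2 + y^2, is unchanged by the transformation.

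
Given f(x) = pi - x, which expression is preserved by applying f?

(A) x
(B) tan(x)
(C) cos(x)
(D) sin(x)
D

For f(x) = pi - x:
sin(pi - x) = sin(x), so sine is invariant under this transformation.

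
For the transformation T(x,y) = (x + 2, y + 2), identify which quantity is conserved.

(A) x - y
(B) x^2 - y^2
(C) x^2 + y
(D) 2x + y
A

An expression E(x,y) is invariant under T if E(T(x,y)) = E(x,y). Here T(x,y) = (x + 2, y + 2).
Substitute the transformed coordinates into each option and compare with the original:
(A) x - y  ->  (x + 2) - (y + 2) = x - y   [equals x - y: invariant]
(B) x^2 - y^2  ->  (x + 2)^2 - (y + 2)^2 = x^2 + 4x - y^2 - 4y   [differs from x^2 - y^2: not invariant]
(C) x^2 + y  ->  (x + 2)^2 + (y + 2) = x^2 + 4x + y + 6   [differs from x^2 + y: not invariant]
(D) 2x + y  ->  2(x + 2) + (y + 2) = 2x + y + 6   [differs from 2x + y: not invariant]

Only option (A), x - y, is unchanged by the transformation.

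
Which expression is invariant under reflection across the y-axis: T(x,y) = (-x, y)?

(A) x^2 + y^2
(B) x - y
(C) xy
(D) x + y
A

The map is reflection across the y-axis: T(x,y) = (-x, y).
Substitute the transformed coordinates into each option and compare with the original:
(A) x^2 + y^2  ->  (-x)^2 + (y)^2 = x^2 + y^2   [equals x^2 + y^2: invariant]
(B) x - y  ->  (-x) - (y) = -x - y   [differs from x - y: not invariant]
(C) xy  ->  (-x)(y) = -xy   [differs from xy: not invariant]
(D) x + y  ->  (-x) + (y) = -x + y   [differs from x + y: not invariant]

Only option (A), x^2 + y^2, is unchanged by the transformation.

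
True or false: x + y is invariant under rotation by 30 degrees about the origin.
False

Applying rotation by 30 degrees: x' = x*cos(30 degrees) - y*sin(30 degrees) = sqrt(3)x/2 - y/2, y' = x*sin(30 degrees) + y*cos(30 degrees) = x/2 + sqrt(3)y/2

Substituting into x + y:
(sqrt(3)x/2 - y/2) + (x/2 + sqrt(3)y/2)
= x/2 + sqrt(3)x/2 - y/2 + sqrt(3)y/2

This differs from the original expression x + y, so it is NOT invariant.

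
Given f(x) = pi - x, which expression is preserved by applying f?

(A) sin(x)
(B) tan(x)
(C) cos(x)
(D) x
A

For f(x) = pi - x:
sin(pi - x) = sin(x), so sine is invariant under this transformation.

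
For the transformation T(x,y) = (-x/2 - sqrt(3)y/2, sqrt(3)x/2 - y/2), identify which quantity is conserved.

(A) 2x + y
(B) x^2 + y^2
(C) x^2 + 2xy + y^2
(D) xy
B

An expression E(x,y) is invariant under T if E(T(x,y)) = E(x,y). Here T(x,y) = (-x/2 - sqrt(3)y/2, sqrt(3)x/2 - y/2).
Substitute the transformed coordinates into each option and compare with the original:
(A) 2x + y  ->  2(-x/2 - sqrt(3)y/2) + (sqrt(3)x/2 - y/2) = -x + sqrt(3)x/2 - sqrt(3)y - y/2   [differs from 2x + y: not invariant]
(B) x^2 + y^2  ->  (-x/2 - sqrt(3)y/2)^2 + (sqrt(3)x/2 - y/2)^2 = x^2 + y^2   [equals x^2 + y^2: invariant]
(C) x^2 + 2xy + y^2  ->  (-x/2 - sqrt(3)y/2)^2 + 2(-x/2 - sqrt(3)y/2)(sqrt(3)x/2 - y/2) + (sqrt(3)x/2 - y/2)^2 = -sqrt(3)x^2/2 + x^2 - xy + sqrt(3)y^2/2 + y^2   [differs from x^2 + 2xy + y^2: not invariant]
(D) xy  ->  (-x/2 - sqrt(3)y/2)(sqrt(3)x/2 - y/2) = -sqrt(3)x^2/4 - xy/2 + sqrt(3)y^2/4   [differs from xy: not invariant]

Only option (B), x^2 + y^2, is unchanged by the transformation.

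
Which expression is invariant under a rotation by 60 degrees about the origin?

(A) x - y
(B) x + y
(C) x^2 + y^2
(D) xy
C

A rotation by 60 degrees sends (x, y) to (x/2 - sqrt(3)y/2, sqrt(3)x/2 + y/2).
Substitute the transformed coordinates into each option and compare with the original:
(A) x - y  ->  (x/2 - sqrt(3)y/2) - (sqrt(3)x/2 + y/2) = -sqrt(3)x/2 + x/2 - sqrt(3)y/2 - y/2   [differs from x - y: not invariant]
(B) x + y  ->  (x/2 - sqrt(3)y/2) + (sqrt(3)x/2 + y/2) = x/2 + sqrt(3)x/2 - sqrt(3)y/2 + y/2   [differs from x + y: not invariant]
(C) x^2 + y^2  ->  (x/2 - sqrt(3)y/2)^2 + (sqrt(3)x/2 + y/2)^2 = x^2 + y^2   [equals x^2 + y^2: invariant]
(D) xy  ->  (x/2 - sqrt(3)y/2)(sqrt(3)x/2 + y/2) = sqrt(3)x^2/4 - xy/2 - sqrt(3)y^2/4   [differs from xy: not invariant]

Only option (C), x^2 + y^2, is unchanged by the transformation.
Geometrically, x^2 + y^2 is the squared distance from the origin, which every rotation about the origin preserves.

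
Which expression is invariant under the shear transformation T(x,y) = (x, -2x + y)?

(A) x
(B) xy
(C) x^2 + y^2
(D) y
A

Under the shear T(x,y) = (x, -2x + y):
Substitute the transformed coordinates into each option and compare with the original:
(A) x  ->  (x) = x   [equals x: invariant]
(B) xy  ->  (x)(-2x + y) = -2x^2 + xy   [differs from xy: not invariant]
(C) x^2 + y^2  ->  (x)^2 + (-2x + y)^2 = 5x^2 - 4xy + y^2   [differs from x^2 + y^2: not invariant]
(D) y  ->  (-2x + y) = -2x + y   [differs from y: not invariant]

Only option (A), x, is unchanged by the transformation.
A vertical shear moves points parallel to the y-axis, so the x-coordinate (and any function of x alone) is unchanged.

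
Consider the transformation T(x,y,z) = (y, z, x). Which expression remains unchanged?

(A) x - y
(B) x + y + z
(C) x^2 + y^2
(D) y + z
B

Apply T(x,y,z) = (y, z, x) to each option, i.e. replace (x, y, z) by the transformed coordinates.
Substitute the transformed coordinates into each option and compare with the original:
(A) x - y  ->  (y) - (z) = y - z   [differs from x - y: not invariant]
(B) x + y + z  ->  (y) + (z) + (x) = x + y + z   [equals x + y + z: invariant]
(C) x^2 + y^2  ->  (y)^2 + (z)^2 = y^2 + z^2   [differs from x^2 + y^2: not invariant]
(D) y + z  ->  (z) + (x) = x + z   [differs from y + z: not invariant]

Only option (B), x + y + z, is unchanged by the transformation.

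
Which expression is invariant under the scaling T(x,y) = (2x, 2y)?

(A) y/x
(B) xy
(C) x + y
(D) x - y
A

Under the uniform scaling T(x,y) = (2x, 2y):
Substitute the transformed coordinates into each option and compare with the original:
(A) y/x  ->  (2y)/(2x) = y/x   [equals y/x: invariant]
(B) xy  ->  (2x)(2y) = 4xy   [differs from xy: not invariant]
(C) x + y  ->  (2x) + (2y) = 2x + 2y   [differs from x + y: not invariant]
(D) x - y  ->  (2x) - (2y) = 2x - 2y   [differs from x - y: not invariant]

Only option (A), y/x, is unchanged by the transformation.
The common factor 2 cancels in a ratio of coordinates, while sums, products and sums of squares pick up factors of 2 or 4.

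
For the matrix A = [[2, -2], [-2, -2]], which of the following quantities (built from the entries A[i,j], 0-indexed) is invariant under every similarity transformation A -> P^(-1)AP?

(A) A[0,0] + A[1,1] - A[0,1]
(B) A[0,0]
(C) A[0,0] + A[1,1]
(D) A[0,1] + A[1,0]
C

A[0,0] + A[1,1] is the trace of A. By the cyclic property of the trace, tr(P^(-1)AP) = tr(APP^(-1)) = tr(A), so it is the same for every matrix similar to A.

The other combinations are not similarity invariants. For example, take P = [[1, -1], [0, 1]] (det P = 1), so P^(-1) = [[1, 1], [0, 1]] and
B = P^(-1)AP = [[0, -4], [-2, 0]].
Evaluating each option on A and on B:
(A) A[0,0] + A[1,1] - A[0,1]: 2 for A, 4 for B -> changes
(B) A[0,0]: 2 for A, 0 for B -> changes
(C) A[0,0] + A[1,1]: 0 for A, 0 for B -> unchanged
(D) A[0,1] + A[1,0]: -4 for A, -6 for B -> changes

Only (C) A[0,0] + A[1,1] = 0 survives (and it does so for every P, not just this one), so it is the invariant.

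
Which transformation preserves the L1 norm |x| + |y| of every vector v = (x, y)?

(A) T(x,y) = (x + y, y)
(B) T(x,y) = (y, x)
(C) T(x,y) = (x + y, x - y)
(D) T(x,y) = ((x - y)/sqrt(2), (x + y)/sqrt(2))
B

A transformation preserves a norm if ||T(v)|| = ||v|| for every v; a single vector where the norm changes rules an option out.

(A) T(x,y) = (x + y, y): v = (0, 1) has norm |0| + |1| = 1, but T(v) = (1, 1) has norm 2 -- not preserved.
(B) T(x,y) = (y, x): preserves the norm -- it only permutes the coordinates and/or flips signs, which leaves |x| + |y| unchanged.
(C) T(x,y) = (x + y, x - y): v = (1, 0) has norm |1| + |0| = 1, but T(v) = (1, 1) has norm 2 -- not preserved.
(D) T(x,y) = ((x - y)/sqrt(2), (x + y)/sqrt(2)): v = (1, 0) has norm |1| + |0| = 1, but T(v) = (sqrt(2)/2, sqrt(2)/2) has norm sqrt(2) -- not preserved.

Therefore the answer is (B).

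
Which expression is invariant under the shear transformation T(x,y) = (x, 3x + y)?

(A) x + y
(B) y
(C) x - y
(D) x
D

Under the shear T(x,y) = (x, 3x + y):
Substitute the transformed coordinates into each option and compare with the original:
(A) x + y  ->  (x) + (3x + y) = 4x + y   [differs from x + y: not invariant]
(B) y  ->  (3x + y) = 3x + y   [differs from y: not invariant]
(C) x - y  ->  (x) - (3x + y) = -2x - y   [differs from x - y: not invariant]
(D) x  ->  (x) = x   [equals x: invariant]

Only option (D), x, is unchanged by the transformation.
A vertical shear moves points parallel to the y-axis, so the x-coordinate (and any function of x alone) is unchanged.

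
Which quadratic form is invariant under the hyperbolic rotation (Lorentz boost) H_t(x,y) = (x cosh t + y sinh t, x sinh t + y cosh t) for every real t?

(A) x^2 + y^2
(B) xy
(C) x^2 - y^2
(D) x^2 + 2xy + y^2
C

Write x' = x cosh t + y sinh t, y' = x sinh t + y cosh t and substitute into each option:
(A) x^2 + y^2: (x cosh t + y sinh t)^2 + (x sinh t + y cosh t)^2 = (x^2 + y^2)(cosh^2 t + sinh^2 t) + 4xy sinh t cosh t = (x^2 + y^2) cosh 2t + 2xy sinh 2t   [not invariant for t != 0]
(B) xy: (x cosh t + y sinh t)(x sinh t + y cosh t) = xy(cosh^2 t + sinh^2 t) + (x^2 + y^2) sinh t cosh t = xy cosh 2t + (x^2 + y^2)(sinh 2t)/2   [not invariant for t != 0]
(C) x^2 - y^2: (x cosh t + y sinh t)^2 - (x sinh t + y cosh t)^2 = x^2(cosh^2 t - sinh^2 t) + 2xy(cosh t sinh t - sinh t cosh t) + y^2(sinh^2 t - cosh^2 t) = x^2 - y^2   [invariant, using cosh^2 t - sinh^2 t = 1]
(D) x^2 + 2xy + y^2: (x' + y')^2 with x' + y' = (x + y)(cosh t + sinh t) = (x + y)e^t, so it becomes (x + y)^2 e^(2t)   [not invariant for t != 0]

Only (C) x^2 - y^2 is unchanged; it is the Minkowski form preserved by Lorentz boosts, just as x^2 + y^2 is preserved by ordinary rotations.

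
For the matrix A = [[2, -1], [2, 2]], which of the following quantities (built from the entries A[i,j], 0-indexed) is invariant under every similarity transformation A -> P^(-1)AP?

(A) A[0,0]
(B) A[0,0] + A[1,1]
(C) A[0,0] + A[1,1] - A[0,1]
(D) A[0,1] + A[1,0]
B

A[0,0] + A[1,1] is the trace of A. By the cyclic property of the trace, tr(P^(-1)AP) = tr(APP^(-1)) = tr(A), so it is the same for every matrix similar to A.

The other combinations are not similarity invariants. For example, take P = [[1, 1], [1, 2]] (det P = 1), so P^(-1) = [[2, -1], [-1, 1]] and
B = P^(-1)AP = [[-2, -6], [3, 6]].
Evaluating each option on A and on B:
(A) A[0,0]: 2 for A, -2 for B -> changes
(B) A[0,0] + A[1,1]: 4 for A, 4 for B -> unchanged
(C) A[0,0] + A[1,1] - A[0,1]: 5 for A, 10 for B -> changes
(D) A[0,1] + A[1,0]: 1 for A, -3 for B -> changes

Only (B) A[0,0] + A[1,1] = 4 survives (and it does so for every P, not just this one), so it is the invariant.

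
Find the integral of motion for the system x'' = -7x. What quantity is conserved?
E = (x')^2 + 7x^2

Multiply the equation by x':
x' * x'' = -7x * x'
The left side is d/dt[(x')^2/2] and the right side is d/dt[-7x^2/2], so
d/dt[(x')^2/2 + 7x^2/2] = 0, i.e. (x')^2/2 + 7x^2/2 = constant.
Multiplying by 2, the integral of motion is E = (x')^2 + 7x^2.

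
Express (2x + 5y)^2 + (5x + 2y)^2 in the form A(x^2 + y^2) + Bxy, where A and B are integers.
29(x^2 + y^2) + 40xy

Expanding: (2x + 5y)^2 = 4x^2 + 20xy + 25y^2
(5x + 2y)^2 = 25x^2 + 20xy + 4y^2
Sum = (4+25)(x^2+y^2) + 40xy = 29(x^2 + y^2) + 40xy
This is symmetric in x and y.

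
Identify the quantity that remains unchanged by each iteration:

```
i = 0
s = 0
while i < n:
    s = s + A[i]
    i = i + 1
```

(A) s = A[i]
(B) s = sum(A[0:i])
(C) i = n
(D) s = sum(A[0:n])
B

A loop invariant must hold before the first iteration and be re-established by every execution of the body.

(B) s = sum(A[0:i]): Initially i = 0 and s = 0 = sum of the empty slice A[0:0]. If s = sum(A[0:i]) holds at the top of an iteration, the body sets s to sum(A[0:i]) + A[i] = sum(A[0:i+1]) and then i to i+1, so s = sum(A[0:i]) holds again. At exit i = n, giving s = sum(A[0:n]).

The other options fail:
(A) s = A[i]: after the first iteration s = A[0] but i = 1, so s = A[i] compares s with the wrong element (and fails in general).
(C) i = n: false initially (i = 0); it is the exit condition, not an invariant.
(D) s = sum(A[0:n]): false before the loop (s = 0, not the full sum) -- it only becomes true at exit.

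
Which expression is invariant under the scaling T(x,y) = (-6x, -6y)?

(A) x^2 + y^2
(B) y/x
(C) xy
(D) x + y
B

Under the uniform scaling T(x,y) = (-6x, -6y):
Substitute the transformed coordinates into each option and compare with the original:
(A) x^2 + y^2  ->  (-6x)^2 + (-6y)^2 = 36x^2 + 36y^2   [differs from x^2 + y^2: not invariant]
(B) y/x  ->  (-6y)/(-6x) = y/x   [equals y/x: invariant]
(C) xy  ->  (-6x)(-6y) = 36xy   [differs from xy: not invariant]
(D) x + y  ->  (-6x) + (-6y) = -6x - 6y   [differs from x + y: not invariant]

Only option (B), y/x, is unchanged by the transformation.
The common factor -6 cancels in a ratio of coordinates, while sums, products and sums of squares pick up factors of -6 or 36.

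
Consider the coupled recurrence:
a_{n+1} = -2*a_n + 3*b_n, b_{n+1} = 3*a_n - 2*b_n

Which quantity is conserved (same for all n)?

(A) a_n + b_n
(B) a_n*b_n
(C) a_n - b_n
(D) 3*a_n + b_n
A

Replace a_n by a_{n+1} = -2*a_n + 3*b_n and b_n by b_{n+1} = 3*a_n - 2*b_n in each option and simplify:
(A) a_n + b_n  ->  (-2*a_n + 3*b_n) + (3*a_n - 2*b_n) = a_n + b_n   [conserved]
(B) a_n*b_n  ->  (-2*a_n + 3*b_n)*(3*a_n - 2*b_n) = -6*a_n^2 + 13*a_n*b_n - 6*b_n^2   [not conserved]
(C) a_n - b_n  ->  (-2*a_n + 3*b_n) - (3*a_n - 2*b_n) = -5*a_n + 5*b_n   [not conserved]
(D) 3*a_n + b_n  ->  3*(-2*a_n + 3*b_n) + (3*a_n - 2*b_n) = -3*a_n + 7*b_n   [not conserved]

Only (A) a_n + b_n returns to itself after one step, so it is the conserved quantity.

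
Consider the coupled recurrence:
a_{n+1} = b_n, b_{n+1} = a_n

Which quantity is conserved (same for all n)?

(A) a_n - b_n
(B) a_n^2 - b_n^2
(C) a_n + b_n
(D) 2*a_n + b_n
C

Replace a_n by a_{n+1} = b_n and b_n by b_{n+1} = a_n in each option and simplify:
(A) a_n - b_n  ->  (b_n) - (a_n) = -a_n + b_n   [not conserved]
(B) a_n^2 - b_n^2  ->  (b_n)^2 - (a_n)^2 = -a_n^2 + b_n^2   [not conserved]
(C) a_n + b_n  ->  (b_n) + (a_n) = a_n + b_n   [conserved]
(D) 2*a_n + b_n  ->  2*(b_n) + (a_n) = a_n + 2*b_n   [not conserved]

Only (C) a_n + b_n returns to itself after one step, so it is the conserved quantity.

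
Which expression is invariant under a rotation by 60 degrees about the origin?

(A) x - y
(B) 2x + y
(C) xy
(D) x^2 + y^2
D

A rotation by 60 degrees sends (x, y) to (x/2 - sqrt(3)y/2, sqrt(3)x/2 + y/2).
Substitute the transformed coordinates into each option and compare with the original:
(A) x - y  ->  (x/2 - sqrt(3)y/2) - (sqrt(3)x/2 + y/2) = -sqrt(3)x/2 + x/2 - sqrt(3)y/2 - y/2   [differs from x - y: not invariant]
(B) 2x + y  ->  2(x/2 - sqrt(3)y/2) + (sqrt(3)x/2 + y/2) = sqrt(3)x/2 + x - sqrt(3)y + y/2   [differs from 2x + y: not invariant]
(C) xy  ->  (x/2 - sqrt(3)y/2)(sqrt(3)x/2 + y/2) = sqrt(3)x^2/4 - xy/2 - sqrt(3)y^2/4   [differs from xy: not invariant]
(D) x^2 + y^2  ->  (x/2 - sqrt(3)y/2)^2 + (sqrt(3)x/2 + y/2)^2 = x^2 + y^2   [equals x^2 + y^2: invariant]

Only option (D), x^2 + y^2, is unchanged by the transformation.
Geometrically, x^2 + y^2 is the squared distance from the origin, which every rotation about the origin preserves.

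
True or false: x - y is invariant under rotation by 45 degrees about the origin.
False

Applying rotation by 45 degrees: x' = x*cos(45 degrees) - y*sin(45 degrees) = sqrt(2)x/2 - sqrt(2)y/2, y' = x*sin(45 degrees) + y*cos(45 degrees) = sqrt(2)x/2 + sqrt(2)y/2

Substituting into x - y:
(sqrt(2)x/2 - sqrt(2)y/2) - (sqrt(2)x/2 + sqrt(2)y/2)
= -sqrt(2)y

This differs from the original expression x - y, so it is NOT invariant.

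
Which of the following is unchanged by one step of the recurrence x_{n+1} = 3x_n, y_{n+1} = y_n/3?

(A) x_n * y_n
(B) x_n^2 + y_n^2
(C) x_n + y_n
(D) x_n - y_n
A

For the recurrence x_{n+1} = 3x_n, y_{n+1} = y_n/3:

x_{n+1} * y_{n+1} = (3x_n) * (y_n/3) = x_n * y_n
The product is conserved.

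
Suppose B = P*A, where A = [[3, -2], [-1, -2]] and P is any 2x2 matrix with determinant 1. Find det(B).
-8

By the multiplicative property of determinants, det(B) = det(P*A) = det(P) * det(A) = det(A),
so the determinant is invariant under multiplication by any determinant-1 matrix; we just need det(A).

det(A) = (3)(-2) - (-2)(-1) = -6 - 2 = -8

Therefore det(B) = 1 * (-8) = -8.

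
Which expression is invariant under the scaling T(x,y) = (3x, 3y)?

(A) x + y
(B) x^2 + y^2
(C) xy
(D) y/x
D

Under the uniform scaling T(x,y) = (3x, 3y):
Substitute the transformed coordinates into each option and compare with the original:
(A) x + y  ->  (3x) + (3y) = 3x + 3y   [differs from x + y: not invariant]
(B) x^2 + y^2  ->  (3x)^2 + (3y)^2 = 9x^2 + 9y^2   [differs from x^2 + y^2: not invariant]
(C) xy  ->  (3x)(3y) = 9xy   [differs from xy: not invariant]
(D) y/x  ->  (3y)/(3x) = y/x   [equals y/x: invariant]

Only option (D), y/x, is unchanged by the transformation.
The common factor 3 cancels in a ratio of coordinates, while sums, products and sums of squares pick up factors of 3 or 9.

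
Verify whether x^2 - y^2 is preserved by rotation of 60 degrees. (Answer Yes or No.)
No

Applying rotation by 60 degrees: x' = x*cos(60 degrees) - y*sin(60 degrees) = x/2 - sqrt(3)y/2, y' = x*sin(60 degrees) + y*cos(60 degrees) = sqrt(3)x/2 + y/2

Substituting into x^2 - y^2:
(x/2 - sqrt(3)y/2)^2 - (sqrt(3)x/2 + y/2)^2
= -x^2/2 - sqrt(3)xy + y^2/2

This differs from the original expression x^2 - y^2, so it is NOT invariant.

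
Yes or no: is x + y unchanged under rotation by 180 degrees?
No

Applying rotation by 180 degrees: x' = x*cos(180 degrees) - y*sin(180 degrees) = -x, y' = x*sin(180 degrees) + y*cos(180 degrees) = -y

Substituting into x + y:
(-x) + (-y)
= -x - y

This differs from the original expression x + y, so it is NOT invariant.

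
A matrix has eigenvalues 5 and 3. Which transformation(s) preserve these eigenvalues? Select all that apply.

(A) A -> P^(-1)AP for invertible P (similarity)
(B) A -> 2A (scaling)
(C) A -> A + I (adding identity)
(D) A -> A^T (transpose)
A and D

Eigenvalues are preserved by:
1. Similarity transformations: A -> P^(-1)AP (same characteristic polynomial)
2. Transpose: A^T has the same eigenvalues as A

Eigenvalues are NOT preserved by:
- Adding identity: eigenvalues become 5+1, 3+1
- Scaling: eigenvalues become 10, 6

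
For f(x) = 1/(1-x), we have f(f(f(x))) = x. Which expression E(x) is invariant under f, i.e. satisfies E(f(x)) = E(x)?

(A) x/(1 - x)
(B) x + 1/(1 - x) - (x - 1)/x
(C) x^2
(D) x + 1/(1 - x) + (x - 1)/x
D

Replace x by f(x) = 1/(1 - x) in each option and simplify. As a quick numerical cross-check, also compare E(4) with E(f(4)) = E(-1/3).

(A) x/(1 - x)  ->  (1/(1 - x))/(1 - (1/(1 - x))) = -1/x; check: E(4) = -4/3 but E(-1/3) = -1/4.   [not invariant]
(B) x + 1/(1 - x) - (x - 1)/x  ->  (1/(1 - x)) + 1/(1 - (1/(1 - x))) - ((1/(1 - x)) - 1)/(1/(1 - x)) = (x^2(1 - x) - x + (x - 1)^2)/(x(x - 1)); check: E(4) = 35/12 but E(-1/3) = -43/12.   [not invariant]
(C) x^2  ->  (1/(1 - x))^2 = (x - 1)^(-2); check: E(4) = 16 but E(-1/3) = 1/9.   [not invariant]
(D) x + 1/(1 - x) + (x - 1)/x  ->  (1/(1 - x)) + 1/(1 - (1/(1 - x))) + ((1/(1 - x)) - 1)/(1/(1 - x)), which simplifies back to x + 1/(1 - x) + (x - 1)/x; check: E(4) = 53/12, E(-1/3) = 53/12.   [invariant]

Only (D) is unchanged. Indeed f(f(x)) = 1/(1 - 1/(1-x)) = (1-x)/(-x) = (x-1)/x, so E(x) = x + f(x) + f(f(x)) is the sum over the whole 3-cycle; applying f just permutes the three terms cyclically (x -> f(x) -> f(f(x)) -> x), leaving the sum unchanged.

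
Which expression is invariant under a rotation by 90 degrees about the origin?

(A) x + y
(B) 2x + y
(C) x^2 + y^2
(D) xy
C

A rotation by 90 degrees sends (x, y) to (-y, x).
Substitute the transformed coordinates into each option and compare with the original:
(A) x + y  ->  (-y) + (x) = x - y   [differs from x + y: not invariant]
(B) 2x + y  ->  2(-y) + (x) = x - 2y   [differs from 2x + y: not invariant]
(C) x^2 + y^2  ->  (-y)^2 + (x)^2 = x^2 + y^2   [equals x^2 + y^2: invariant]
(D) xy  ->  (-y)(x) = -xy   [differs from xy: not invariant]

Only option (C), x^2 + y^2, is unchanged by the transformation.
Geometrically, x^2 + y^2 is the squared distance from the origin, which every rotation about the origin preserves.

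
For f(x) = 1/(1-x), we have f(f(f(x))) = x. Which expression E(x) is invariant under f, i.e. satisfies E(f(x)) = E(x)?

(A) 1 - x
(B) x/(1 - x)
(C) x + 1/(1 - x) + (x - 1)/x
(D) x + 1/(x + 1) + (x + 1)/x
C

Replace x by f(x) = 1/(1 - x) in each option and simplify. As a quick numerical cross-check, also compare E(3) with E(f(3)) = E(-1/2).

(A) 1 - x  ->  1 - (1/(1 - x)) = x/(x - 1); check: E(3) = -2 but E(-1/2) = 3/2.   [not invariant]
(B) x/(1 - x)  ->  (1/(1 - x))/(1 - (1/(1 - x))) = -1/x; check: E(3) = -3/2 but E(-1/2) = -1/3.   [not invariant]
(C) x + 1/(1 - x) + (x - 1)/x  ->  (1/(1 - x)) + 1/(1 - (1/(1 - x))) + ((1/(1 - x)) - 1)/(1/(1 - x)), which simplifies back to x + 1/(1 - x) + (x - 1)/x; check: E(3) = 19/6, E(-1/2) = 19/6.   [invariant]
(D) x + 1/(x + 1) + (x + 1)/x  ->  (1/(1 - x)) + 1/((1/(1 - x)) + 1) + ((1/(1 - x)) + 1)/(1/(1 - x)) = (-x^3 + 6x^2 - 11x + 7)/(x^2 - 3x + 2); check: E(3) = 55/12 but E(-1/2) = 1/2.   [not invariant]

Only (C) is unchanged. Indeed f(f(x)) = 1/(1 - 1/(1-x)) = (1-x)/(-x) = (x-1)/x, so E(x) = x + f(x) + f(f(x)) is the sum over the whole 3-cycle; applying f just permutes the three terms cyclically (x -> f(x) -> f(f(x)) -> x), leaving the sum unchanged.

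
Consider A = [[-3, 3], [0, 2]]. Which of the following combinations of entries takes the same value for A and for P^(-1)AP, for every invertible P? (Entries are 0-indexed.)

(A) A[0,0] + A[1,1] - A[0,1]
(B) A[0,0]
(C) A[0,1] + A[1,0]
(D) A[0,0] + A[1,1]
D

A[0,0] + A[1,1] is the trace of A. By the cyclic property of the trace, tr(P^(-1)AP) = tr(APP^(-1)) = tr(A), so it is the same for every matrix similar to A.

The other combinations are not similarity invariants. For example, take P = [[1, 1], [1, 2]] (det P = 1), so P^(-1) = [[2, -1], [-1, 1]] and
B = P^(-1)AP = [[-2, 2], [2, 1]].
Evaluating each option on A and on B:
(A) A[0,0] + A[1,1] - A[0,1]: -4 for A, -3 for B -> changes
(B) A[0,0]: -3 for A, -2 for B -> changes
(C) A[0,1] + A[1,0]: 3 for A, 4 for B -> changes
(D) A[0,0] + A[1,1]: -1 for A, -1 for B -> unchanged

Only (D) A[0,0] + A[1,1] = -1 survives (and it does so for every P, not just this one), so it is the invariant.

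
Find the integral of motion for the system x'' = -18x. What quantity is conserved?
E = (x')^2 + 18x^2

Multiply the equation by x':
x' * x'' = -18x * x'
The left side is d/dt[(x')^2/2] and the right side is d/dt[-18x^2/2], so
d/dt[(x')^2/2 + 18x^2/2] = 0, i.e. (x')^2/2 + 18x^2/2 = constant.
Multiplying by 2, the integral of motion is E = (x')^2 + 18x^2.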